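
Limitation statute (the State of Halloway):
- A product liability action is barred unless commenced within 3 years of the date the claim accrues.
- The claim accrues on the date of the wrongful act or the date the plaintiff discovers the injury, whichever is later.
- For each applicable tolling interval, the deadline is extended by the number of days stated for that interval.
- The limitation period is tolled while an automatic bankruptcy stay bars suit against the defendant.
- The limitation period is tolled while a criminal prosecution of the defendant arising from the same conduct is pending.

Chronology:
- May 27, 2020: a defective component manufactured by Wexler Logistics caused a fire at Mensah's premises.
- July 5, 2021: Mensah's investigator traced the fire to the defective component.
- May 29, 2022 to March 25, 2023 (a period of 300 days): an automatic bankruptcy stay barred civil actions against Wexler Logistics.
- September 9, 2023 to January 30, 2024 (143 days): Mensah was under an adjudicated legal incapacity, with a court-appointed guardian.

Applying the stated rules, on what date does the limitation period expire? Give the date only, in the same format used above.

The claim accrued on July 5, 2021 — the later of the May 27, 2020 act and the July 5, 2021 discovery.
Adding the 3 years base period to July 5, 2021 gives a deadline of July 5, 2024, before any tolling.
The automatic bankruptcy stay from May 29, 2022 to March 25, 2023 tolled the period for 300 days, extending the deadline to May 1, 2025.
No stated provision tolls the period for the plaintiff's incapacity, so the interval from September 9, 2023 to January 30, 2024 has no effect on the deadline.

May 1, 2025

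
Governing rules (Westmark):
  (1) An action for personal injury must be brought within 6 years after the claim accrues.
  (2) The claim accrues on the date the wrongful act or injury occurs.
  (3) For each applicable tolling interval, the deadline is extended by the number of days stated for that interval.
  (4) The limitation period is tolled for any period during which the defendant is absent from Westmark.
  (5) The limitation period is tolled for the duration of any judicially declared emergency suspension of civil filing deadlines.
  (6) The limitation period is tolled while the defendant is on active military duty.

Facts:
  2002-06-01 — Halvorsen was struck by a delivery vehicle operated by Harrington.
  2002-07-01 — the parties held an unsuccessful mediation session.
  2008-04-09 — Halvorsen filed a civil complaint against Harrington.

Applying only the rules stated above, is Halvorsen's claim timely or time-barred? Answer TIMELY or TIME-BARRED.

The claim accrued on 2002-06-01, the date of the act.
The untolled deadline — 6 years after 2002-06-01 — is 2008-06-01.
The other events in the timeline have no effect on the limitation period under the stated rules.
Halvorsen filed on 2008-04-09, before the 2008-06-01 deadline, so the action is timely.

TIMELY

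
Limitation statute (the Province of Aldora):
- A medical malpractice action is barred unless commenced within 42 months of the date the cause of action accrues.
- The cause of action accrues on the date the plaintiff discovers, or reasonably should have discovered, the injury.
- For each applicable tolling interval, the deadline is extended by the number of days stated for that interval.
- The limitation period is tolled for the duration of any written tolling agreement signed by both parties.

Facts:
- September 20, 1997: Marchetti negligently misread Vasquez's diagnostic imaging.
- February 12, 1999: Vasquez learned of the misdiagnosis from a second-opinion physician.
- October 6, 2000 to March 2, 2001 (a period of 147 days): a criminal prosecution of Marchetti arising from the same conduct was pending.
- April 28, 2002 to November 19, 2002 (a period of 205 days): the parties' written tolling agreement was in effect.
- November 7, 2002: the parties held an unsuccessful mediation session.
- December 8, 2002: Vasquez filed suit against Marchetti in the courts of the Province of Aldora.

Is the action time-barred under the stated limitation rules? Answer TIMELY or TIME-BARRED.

Under the discovery rule, the claim accrued on February 12, 1999, when Vasquez discovered the injury — not on the September 20, 1997 date of the underlying act.
Adding the 42 months base period to February 12, 1999 gives a deadline of August 12, 2002, before any tolling.
The written tolling agreement from April 28, 2002 to November 19, 2002 tolled the period for 205 days, extending the deadline to March 5, 2003.
Although a criminal prosecution ran from October 6, 2000 to March 2, 2001, the stated rules do not make that a tolling event, so it is disregarded.
The other events in the timeline have no effect on the limitation period under the stated rules.
Filing on December 8, 2002 beat the March 5, 2003 deadline — the action is timely.

TIMELY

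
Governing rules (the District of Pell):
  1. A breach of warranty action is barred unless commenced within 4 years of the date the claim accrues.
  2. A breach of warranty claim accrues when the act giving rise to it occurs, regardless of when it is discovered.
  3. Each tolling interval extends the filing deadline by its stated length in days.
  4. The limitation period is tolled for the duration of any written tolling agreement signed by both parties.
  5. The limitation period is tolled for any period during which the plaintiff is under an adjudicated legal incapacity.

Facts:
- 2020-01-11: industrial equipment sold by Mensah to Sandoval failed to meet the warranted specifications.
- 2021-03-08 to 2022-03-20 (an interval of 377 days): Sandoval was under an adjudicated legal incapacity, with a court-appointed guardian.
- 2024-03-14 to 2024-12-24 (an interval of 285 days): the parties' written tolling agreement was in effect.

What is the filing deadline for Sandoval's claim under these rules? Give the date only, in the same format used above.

2025-11-03

The limitation period began to run on 2020-01-11.
The untolled deadline — 4 years after 2020-01-11 — is 2024-01-11.
Because the plaintiff's legal incapacity ran from 2021-03-08 to 2022-03-20, the deadline is extended by 377 days to 2025-01-22.
The written tolling agreement from 2024-03-14 to 2024-12-24 tolled the period for 285 days, extending the deadline to 2025-11-03.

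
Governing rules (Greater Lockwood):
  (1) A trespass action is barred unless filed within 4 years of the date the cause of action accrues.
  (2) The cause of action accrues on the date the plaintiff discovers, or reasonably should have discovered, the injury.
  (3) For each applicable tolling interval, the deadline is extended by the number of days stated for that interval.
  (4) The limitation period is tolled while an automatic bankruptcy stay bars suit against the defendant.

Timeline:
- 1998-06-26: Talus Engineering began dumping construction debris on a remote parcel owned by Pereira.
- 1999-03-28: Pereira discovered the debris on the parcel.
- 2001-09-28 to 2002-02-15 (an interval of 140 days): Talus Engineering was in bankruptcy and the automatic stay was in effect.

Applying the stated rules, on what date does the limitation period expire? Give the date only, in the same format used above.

Under the discovery rule, the claim accrued on 1999-03-28, when Pereira discovered the injury — not on the 1998-06-26 date of the underlying act.
4 years from 1999-03-28 is 2003-03-28.
The automatic bankruptcy stay from 2001-09-28 to 2002-02-15 tolled the period for 140 days, extending the deadline to 2003-08-15.

2003-08-15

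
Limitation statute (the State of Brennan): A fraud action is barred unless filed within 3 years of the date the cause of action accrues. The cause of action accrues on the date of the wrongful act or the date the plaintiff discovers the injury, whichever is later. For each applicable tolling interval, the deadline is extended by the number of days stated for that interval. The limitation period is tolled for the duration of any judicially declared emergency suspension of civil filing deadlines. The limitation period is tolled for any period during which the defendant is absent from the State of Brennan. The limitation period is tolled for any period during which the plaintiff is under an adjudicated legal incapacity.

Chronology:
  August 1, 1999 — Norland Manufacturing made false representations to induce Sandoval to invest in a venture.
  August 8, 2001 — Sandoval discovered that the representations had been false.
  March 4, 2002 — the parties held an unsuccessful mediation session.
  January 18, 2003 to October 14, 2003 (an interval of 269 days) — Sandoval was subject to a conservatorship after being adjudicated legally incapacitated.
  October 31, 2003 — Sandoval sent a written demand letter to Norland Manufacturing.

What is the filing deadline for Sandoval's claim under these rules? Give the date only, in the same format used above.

Taking the later of the act (August 1, 1999) and discovery (August 8, 2001), the claim accrued on August 8, 2001.
The untolled deadline — 3 years after August 8, 2001 — is August 8, 2004.
Because the plaintiff's legal incapacity ran from January 18, 2003 to October 14, 2003, the deadline is extended by 269 days to May 4, 2005.
None of the other events listed affects the running of the period under the stated rules.

May 4, 2005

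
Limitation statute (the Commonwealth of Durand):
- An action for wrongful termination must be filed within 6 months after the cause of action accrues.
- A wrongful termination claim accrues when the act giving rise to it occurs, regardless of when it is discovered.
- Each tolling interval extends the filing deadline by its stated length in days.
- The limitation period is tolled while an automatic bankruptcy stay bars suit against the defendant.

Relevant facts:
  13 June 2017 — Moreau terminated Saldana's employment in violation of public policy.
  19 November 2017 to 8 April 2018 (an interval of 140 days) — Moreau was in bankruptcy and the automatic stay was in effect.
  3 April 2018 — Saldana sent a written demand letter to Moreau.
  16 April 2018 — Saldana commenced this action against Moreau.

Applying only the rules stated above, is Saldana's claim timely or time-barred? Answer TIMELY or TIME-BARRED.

TIMELY

The cause of action accrued on 13 June 2017, the date of the act.
Adding the 6 months base period to 13 June 2017 gives a deadline of 13 December 2017, before any tolling.
Because the automatic bankruptcy stay ran from 19 November 2017 to 8 April 2018, the deadline is extended by 140 days to 2 May 2018.
The other events in the timeline have no effect on the limitation period under the stated rules.
Saldana filed on 16 April 2018, before the 2 May 2018 deadline, so the action is timely.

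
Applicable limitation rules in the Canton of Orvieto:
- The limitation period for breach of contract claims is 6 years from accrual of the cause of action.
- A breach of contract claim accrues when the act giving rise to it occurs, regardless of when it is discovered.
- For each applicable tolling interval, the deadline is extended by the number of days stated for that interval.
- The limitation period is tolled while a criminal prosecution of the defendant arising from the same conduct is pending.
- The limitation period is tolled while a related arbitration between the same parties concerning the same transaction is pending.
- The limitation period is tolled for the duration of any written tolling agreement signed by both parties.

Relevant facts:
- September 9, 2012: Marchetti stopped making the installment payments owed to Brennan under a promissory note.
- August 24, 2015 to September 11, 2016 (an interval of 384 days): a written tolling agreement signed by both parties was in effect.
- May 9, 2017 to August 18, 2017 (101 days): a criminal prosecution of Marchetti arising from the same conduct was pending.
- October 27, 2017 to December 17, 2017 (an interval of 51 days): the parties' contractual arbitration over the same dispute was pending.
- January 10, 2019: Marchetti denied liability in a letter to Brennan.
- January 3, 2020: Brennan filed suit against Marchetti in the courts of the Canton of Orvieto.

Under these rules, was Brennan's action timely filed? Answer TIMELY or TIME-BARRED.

TIMELY

The limitation period began to run on September 9, 2012.
Adding the 6 years base period to September 9, 2012 gives a deadline of September 9, 2018, before any tolling.
Because the written tolling agreement ran from August 24, 2015 to September 11, 2016, the deadline is extended by 384 days to September 28, 2019.
The pending criminal prosecution from May 9, 2017 to August 18, 2017 tolled the period for 101 days, extending the deadline to January 7, 2020.
The pending related arbitration from October 27, 2017 to December 17, 2017 tolled the period for 51 days, extending the deadline to February 27, 2020.
Nothing else in the chronology tolls or restarts the period.
Brennan filed on January 3, 2020, before the February 27, 2020 deadline, so the action is timely.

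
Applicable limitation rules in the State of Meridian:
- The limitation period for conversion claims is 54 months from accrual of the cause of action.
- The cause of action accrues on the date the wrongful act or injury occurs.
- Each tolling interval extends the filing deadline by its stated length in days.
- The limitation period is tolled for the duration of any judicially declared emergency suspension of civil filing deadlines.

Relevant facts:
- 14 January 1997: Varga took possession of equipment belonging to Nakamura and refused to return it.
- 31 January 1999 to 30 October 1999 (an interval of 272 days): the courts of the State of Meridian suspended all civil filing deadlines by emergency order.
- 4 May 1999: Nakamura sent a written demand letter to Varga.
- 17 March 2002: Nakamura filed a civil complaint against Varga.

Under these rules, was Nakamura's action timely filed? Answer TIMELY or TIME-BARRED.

TIMELY

The cause of action accrued on 14 January 1997, the date of the act.
The untolled deadline — 54 months after 14 January 1997 — is 14 July 2001.
The period was tolled for 272 days by the emergency suspension of filing deadlines (31 January 1999 to 30 October 1999), pushing the deadline to 12 April 2002.
None of the other events listed affects the running of the period under the stated rules.
Nakamura filed on 17 March 2002, before the 12 April 2002 deadline, so the action is timely.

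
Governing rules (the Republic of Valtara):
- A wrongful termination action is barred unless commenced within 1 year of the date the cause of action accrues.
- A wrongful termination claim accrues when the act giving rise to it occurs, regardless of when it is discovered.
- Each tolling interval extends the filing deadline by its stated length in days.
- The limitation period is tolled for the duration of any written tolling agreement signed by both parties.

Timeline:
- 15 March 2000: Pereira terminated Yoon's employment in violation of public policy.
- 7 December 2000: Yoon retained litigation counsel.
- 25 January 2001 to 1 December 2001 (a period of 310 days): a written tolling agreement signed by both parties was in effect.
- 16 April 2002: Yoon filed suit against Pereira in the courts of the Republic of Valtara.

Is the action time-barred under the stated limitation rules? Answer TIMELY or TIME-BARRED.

The cause of action accrued on 15 March 2000, the date of the act.
Adding the 1 year base period to 15 March 2000 gives a deadline of 15 March 2001, before any tolling.
The written tolling agreement from 25 January 2001 to 1 December 2001 tolled the period for 310 days, extending the deadline to 19 January 2002.
Nothing else in the chronology tolls or restarts the period.
The 16 April 2002 filing falls after the 19 January 2002 deadline; the claim is time-barred.

TIME-BARRED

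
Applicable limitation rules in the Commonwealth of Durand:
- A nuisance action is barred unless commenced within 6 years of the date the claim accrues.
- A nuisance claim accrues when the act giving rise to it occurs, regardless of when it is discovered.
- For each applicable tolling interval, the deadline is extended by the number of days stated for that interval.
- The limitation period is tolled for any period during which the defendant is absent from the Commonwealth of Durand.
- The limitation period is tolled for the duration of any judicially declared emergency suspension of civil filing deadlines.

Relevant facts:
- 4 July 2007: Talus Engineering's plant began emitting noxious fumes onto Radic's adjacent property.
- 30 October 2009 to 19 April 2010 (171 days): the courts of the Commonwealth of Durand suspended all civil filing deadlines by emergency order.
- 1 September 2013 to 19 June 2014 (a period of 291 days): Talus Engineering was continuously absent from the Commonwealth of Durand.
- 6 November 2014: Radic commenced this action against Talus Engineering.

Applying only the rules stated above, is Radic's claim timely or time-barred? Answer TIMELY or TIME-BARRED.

TIME-BARRED

The claim accrued on 4 July 2007, when the wrongful act occurred.
Adding the 6 years base period to 4 July 2007 gives a deadline of 4 July 2013, before any tolling.
The period was tolled for 171 days by the emergency suspension of filing deadlines (30 October 2009 to 19 April 2010), pushing the deadline to 22 December 2013.
Because the defendant's absence from the jurisdiction ran from 1 September 2013 to 19 June 2014, the deadline is extended by 291 days to 9 October 2014.
The 6 November 2014 filing falls after the 9 October 2014 deadline; the claim is time-barred.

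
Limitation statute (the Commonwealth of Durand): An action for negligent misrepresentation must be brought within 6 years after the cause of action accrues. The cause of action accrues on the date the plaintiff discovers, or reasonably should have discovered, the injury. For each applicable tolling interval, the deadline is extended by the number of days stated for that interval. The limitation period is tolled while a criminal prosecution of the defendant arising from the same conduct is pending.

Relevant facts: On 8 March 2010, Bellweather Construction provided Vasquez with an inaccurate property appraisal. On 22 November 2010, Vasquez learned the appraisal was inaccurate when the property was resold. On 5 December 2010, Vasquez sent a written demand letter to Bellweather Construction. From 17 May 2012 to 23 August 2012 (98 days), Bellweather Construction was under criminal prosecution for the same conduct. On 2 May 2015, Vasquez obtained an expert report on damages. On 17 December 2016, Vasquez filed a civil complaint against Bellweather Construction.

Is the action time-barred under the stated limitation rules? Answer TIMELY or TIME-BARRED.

TIMELY

Under the discovery rule, the claim accrued on 22 November 2010, when Vasquez discovered the injury — not on the 8 March 2010 date of the underlying act.
Adding the 6 years base period to 22 November 2010 gives a deadline of 22 November 2016, before any tolling.
The pending criminal prosecution from 17 May 2012 to 23 August 2012 tolled the period for 98 days, extending the deadline to 28 February 2017.
The other events in the timeline have no effect on the limitation period under the stated rules.
The 17 December 2016 filing precedes the 28 February 2017 deadline; the claim is timely.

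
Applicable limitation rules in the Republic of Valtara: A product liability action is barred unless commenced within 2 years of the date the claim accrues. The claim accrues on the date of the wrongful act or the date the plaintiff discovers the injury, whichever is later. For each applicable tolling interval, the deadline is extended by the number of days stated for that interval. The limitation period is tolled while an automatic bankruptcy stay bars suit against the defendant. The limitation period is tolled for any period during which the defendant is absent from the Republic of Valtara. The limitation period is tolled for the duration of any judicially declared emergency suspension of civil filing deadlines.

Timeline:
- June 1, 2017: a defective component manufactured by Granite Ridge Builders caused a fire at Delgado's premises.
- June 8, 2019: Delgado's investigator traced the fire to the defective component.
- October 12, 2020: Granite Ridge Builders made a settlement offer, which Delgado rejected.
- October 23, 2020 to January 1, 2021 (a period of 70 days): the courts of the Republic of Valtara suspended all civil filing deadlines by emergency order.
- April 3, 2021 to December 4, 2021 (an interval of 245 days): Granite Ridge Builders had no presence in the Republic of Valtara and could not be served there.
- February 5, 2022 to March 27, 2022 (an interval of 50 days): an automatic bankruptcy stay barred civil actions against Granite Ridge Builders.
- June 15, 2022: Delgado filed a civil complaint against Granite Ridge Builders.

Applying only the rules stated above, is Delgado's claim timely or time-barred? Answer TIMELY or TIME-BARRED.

Because discovery on June 8, 2019 post-dates the June 1, 2017 act, accrual under the later-of rule falls on June 8, 2019.
Adding the 2 years base period to June 8, 2019 gives a deadline of June 8, 2021, before any tolling.
Because the emergency suspension of filing deadlines ran from October 23, 2020 to January 1, 2021, the deadline is extended by 70 days to August 17, 2021.
The period was tolled for 245 days by the defendant's absence from the jurisdiction (April 3, 2021 to December 4, 2021), pushing the deadline to April 19, 2022.
The automatic bankruptcy stay from February 5, 2022 to March 27, 2022 tolled the period for 50 days, extending the deadline to June 8, 2022.
Nothing else in the chronology tolls or restarts the period.
The June 15, 2022 filing falls after the June 8, 2022 deadline; the claim is time-barred.

TIME-BARRED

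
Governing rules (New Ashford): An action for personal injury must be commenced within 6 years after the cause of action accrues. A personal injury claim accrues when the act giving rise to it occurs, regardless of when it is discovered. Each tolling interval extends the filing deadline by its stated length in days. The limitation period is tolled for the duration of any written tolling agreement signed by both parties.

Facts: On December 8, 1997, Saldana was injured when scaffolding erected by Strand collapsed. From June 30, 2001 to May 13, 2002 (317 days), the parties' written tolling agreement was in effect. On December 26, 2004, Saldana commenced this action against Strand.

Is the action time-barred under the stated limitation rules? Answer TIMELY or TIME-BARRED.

TIME-BARRED

The limitation period began to run on December 8, 1997.
The untolled deadline — 6 years after December 8, 1997 — is December 8, 2003.
The period was tolled for 317 days by the written tolling agreement (June 30, 2001 to May 13, 2002), pushing the deadline to October 20, 2004.
Saldana filed on December 26, 2004, after the October 20, 2004 deadline, so the action is time-barred.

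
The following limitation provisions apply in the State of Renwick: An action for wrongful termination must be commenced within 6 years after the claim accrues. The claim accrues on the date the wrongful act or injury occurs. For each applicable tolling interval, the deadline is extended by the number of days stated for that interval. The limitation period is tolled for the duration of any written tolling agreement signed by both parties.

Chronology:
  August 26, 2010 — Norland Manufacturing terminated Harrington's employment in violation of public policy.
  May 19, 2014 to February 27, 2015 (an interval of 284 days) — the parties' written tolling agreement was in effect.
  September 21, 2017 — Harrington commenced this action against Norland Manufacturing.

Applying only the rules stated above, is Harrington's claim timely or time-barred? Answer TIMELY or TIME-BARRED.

The limitation period began to run on August 26, 2010.
The untolled deadline — 6 years after August 26, 2010 — is August 26, 2016.
The written tolling agreement from May 19, 2014 to February 27, 2015 tolled the period for 284 days, extending the deadline to June 6, 2017.
Filing on September 21, 2017 missed the June 6, 2017 deadline — the action is time-barred.

TIME-BARRED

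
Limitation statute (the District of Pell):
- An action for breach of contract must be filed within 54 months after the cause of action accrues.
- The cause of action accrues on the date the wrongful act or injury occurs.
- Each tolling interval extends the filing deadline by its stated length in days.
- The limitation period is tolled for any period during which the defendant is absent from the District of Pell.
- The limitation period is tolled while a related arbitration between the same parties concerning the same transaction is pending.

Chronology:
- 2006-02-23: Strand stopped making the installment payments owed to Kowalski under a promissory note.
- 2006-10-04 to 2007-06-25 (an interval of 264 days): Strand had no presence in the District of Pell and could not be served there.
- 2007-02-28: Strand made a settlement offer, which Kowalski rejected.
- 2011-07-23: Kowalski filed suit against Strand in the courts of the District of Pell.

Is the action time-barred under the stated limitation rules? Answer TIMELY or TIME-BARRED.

The cause of action accrued on 2006-02-23, the date of the act.
54 months from 2006-02-23 is 2010-08-23.
The defendant's absence from the jurisdiction from 2006-10-04 to 2007-06-25 tolled the period for 264 days, extending the deadline to 2011-05-14.
None of the other events listed affects the running of the period under the stated rules.
The 2011-07-23 filing falls after the 2011-05-14 deadline; the claim is time-barred.

TIME-BARRED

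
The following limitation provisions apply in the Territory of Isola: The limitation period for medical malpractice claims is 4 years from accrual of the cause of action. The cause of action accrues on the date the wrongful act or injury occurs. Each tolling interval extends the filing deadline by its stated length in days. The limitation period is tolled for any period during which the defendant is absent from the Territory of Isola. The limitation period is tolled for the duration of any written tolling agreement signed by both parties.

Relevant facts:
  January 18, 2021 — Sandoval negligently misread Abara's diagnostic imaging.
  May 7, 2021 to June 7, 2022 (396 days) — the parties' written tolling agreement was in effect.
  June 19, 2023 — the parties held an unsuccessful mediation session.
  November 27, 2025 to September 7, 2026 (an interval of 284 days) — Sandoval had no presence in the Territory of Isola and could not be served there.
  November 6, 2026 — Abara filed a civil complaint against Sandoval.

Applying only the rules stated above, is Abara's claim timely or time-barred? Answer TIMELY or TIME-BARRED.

TIMELY

The claim accrued on January 18, 2021, when the wrongful act occurred.
The untolled deadline — 4 years after January 18, 2021 — is January 18, 2025.
The written tolling agreement from May 7, 2021 to June 7, 2022 tolled the period for 396 days, extending the deadline to February 18, 2026.
The period was tolled for 284 days by the defendant's absence from the jurisdiction (November 27, 2025 to September 7, 2026), pushing the deadline to November 29, 2026.
None of the other events listed affects the running of the period under the stated rules.
The November 6, 2026 filing precedes the November 29, 2026 deadline; the claim is timely.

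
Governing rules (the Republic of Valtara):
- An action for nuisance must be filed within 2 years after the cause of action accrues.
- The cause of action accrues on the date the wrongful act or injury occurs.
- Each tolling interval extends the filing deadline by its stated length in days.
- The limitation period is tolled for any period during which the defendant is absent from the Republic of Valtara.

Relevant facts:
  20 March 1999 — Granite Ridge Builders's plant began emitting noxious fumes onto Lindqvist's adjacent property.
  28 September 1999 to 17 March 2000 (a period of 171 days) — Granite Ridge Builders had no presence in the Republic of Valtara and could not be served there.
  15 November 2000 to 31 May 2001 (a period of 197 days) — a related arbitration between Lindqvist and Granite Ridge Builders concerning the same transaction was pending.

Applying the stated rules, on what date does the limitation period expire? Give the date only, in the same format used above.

The claim accrued on 20 March 1999, when the wrongful act occurred.
Adding the 2 years base period to 20 March 1999 gives a deadline of 20 March 2001, before any tolling.
Because the defendant's absence from the jurisdiction ran from 28 September 1999 to 17 March 2000, the deadline is extended by 171 days to 7 September 2001.
The pending related arbitration from 15 November 2000 to 31 May 2001 does not toll the period, because no stated rule makes a pending arbitration a tolling event.

7 September 2001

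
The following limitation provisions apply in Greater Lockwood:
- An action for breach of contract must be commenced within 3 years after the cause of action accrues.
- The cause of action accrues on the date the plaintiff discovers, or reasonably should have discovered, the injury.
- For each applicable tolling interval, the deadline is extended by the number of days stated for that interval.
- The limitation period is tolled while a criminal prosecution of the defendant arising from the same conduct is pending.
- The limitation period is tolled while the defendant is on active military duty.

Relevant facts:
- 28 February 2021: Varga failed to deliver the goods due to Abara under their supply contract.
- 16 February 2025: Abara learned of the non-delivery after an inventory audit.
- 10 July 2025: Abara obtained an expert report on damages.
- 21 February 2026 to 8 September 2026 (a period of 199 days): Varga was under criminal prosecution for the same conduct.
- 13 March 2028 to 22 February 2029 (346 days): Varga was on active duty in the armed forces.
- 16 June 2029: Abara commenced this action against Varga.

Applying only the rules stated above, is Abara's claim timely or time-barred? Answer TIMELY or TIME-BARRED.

TIMELY

Under the discovery rule, the claim accrued on 16 February 2025, when Abara discovered the injury — not on the 28 February 2021 date of the underlying act.
The untolled deadline — 3 years after 16 February 2025 — is 16 February 2028.
Because the pending criminal prosecution ran from 21 February 2026 to 8 September 2026, the deadline is extended by 199 days to 2 September 2028.
Because the defendant's active military service ran from 13 March 2028 to 22 February 2029, the deadline is extended by 346 days to 14 August 2029.
Nothing else in the chronology tolls or restarts the period.
The 16 June 2029 filing precedes the 14 August 2029 deadline; the claim is timely.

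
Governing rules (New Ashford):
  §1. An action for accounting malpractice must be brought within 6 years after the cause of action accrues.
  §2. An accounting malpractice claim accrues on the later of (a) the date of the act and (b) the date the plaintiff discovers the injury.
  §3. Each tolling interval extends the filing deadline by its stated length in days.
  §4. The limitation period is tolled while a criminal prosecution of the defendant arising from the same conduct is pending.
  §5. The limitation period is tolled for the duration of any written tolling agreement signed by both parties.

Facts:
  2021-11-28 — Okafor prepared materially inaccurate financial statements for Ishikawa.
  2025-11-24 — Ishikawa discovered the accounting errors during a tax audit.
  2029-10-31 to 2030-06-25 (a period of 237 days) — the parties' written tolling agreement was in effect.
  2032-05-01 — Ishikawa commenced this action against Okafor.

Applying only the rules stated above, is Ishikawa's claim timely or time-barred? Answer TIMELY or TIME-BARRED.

TIMELY

The claim accrued on 2025-11-24 — the later of the 2021-11-28 act and the 2025-11-24 discovery.
Adding the 6 years base period to 2025-11-24 gives a deadline of 2031-11-24, before any tolling.
Because the written tolling agreement ran from 2029-10-31 to 2030-06-25, the deadline is extended by 237 days to 2032-07-18.
Filing on 2032-05-01 beat the 2032-07-18 deadline — the action is timely.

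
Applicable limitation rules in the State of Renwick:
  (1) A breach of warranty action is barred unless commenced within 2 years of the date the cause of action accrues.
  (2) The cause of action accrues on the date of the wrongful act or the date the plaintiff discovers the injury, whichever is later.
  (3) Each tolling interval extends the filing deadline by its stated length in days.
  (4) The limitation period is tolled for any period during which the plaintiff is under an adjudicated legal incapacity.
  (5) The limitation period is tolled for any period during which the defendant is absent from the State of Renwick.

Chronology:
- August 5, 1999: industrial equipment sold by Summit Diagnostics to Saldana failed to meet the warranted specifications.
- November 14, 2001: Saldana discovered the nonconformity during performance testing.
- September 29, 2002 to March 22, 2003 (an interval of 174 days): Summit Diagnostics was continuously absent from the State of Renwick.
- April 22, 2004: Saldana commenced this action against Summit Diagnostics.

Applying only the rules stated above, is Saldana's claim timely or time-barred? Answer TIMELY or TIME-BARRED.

The claim accrued on November 14, 2001 — the later of the August 5, 1999 act and the November 14, 2001 discovery.
Adding the 2 years base period to November 14, 2001 gives a deadline of November 14, 2003, before any tolling.
The period was tolled for 174 days by the defendant's absence from the jurisdiction (September 29, 2002 to March 22, 2003), pushing the deadline to May 6, 2004.
The April 22, 2004 filing precedes the May 6, 2004 deadline; the claim is timely.

TIMELY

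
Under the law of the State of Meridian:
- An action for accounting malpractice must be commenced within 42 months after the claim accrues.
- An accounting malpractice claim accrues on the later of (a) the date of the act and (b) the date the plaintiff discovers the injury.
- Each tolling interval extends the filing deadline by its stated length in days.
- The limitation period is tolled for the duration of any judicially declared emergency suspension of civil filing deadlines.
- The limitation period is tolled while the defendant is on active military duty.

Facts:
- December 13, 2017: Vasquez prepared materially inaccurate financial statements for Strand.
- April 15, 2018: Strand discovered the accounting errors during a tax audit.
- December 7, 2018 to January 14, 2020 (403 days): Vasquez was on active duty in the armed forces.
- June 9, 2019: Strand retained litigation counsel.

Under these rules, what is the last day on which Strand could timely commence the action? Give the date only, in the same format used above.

Because discovery on April 15, 2018 post-dates the December 13, 2017 act, accrual under the later-of rule falls on April 15, 2018.
The untolled deadline — 42 months after April 15, 2018 — is October 15, 2021.
The period was tolled for 403 days by the defendant's active military service (December 7, 2018 to January 14, 2020), pushing the deadline to November 22, 2022.
The other events in the timeline have no effect on the limitation period under the stated rules.

November 22, 2022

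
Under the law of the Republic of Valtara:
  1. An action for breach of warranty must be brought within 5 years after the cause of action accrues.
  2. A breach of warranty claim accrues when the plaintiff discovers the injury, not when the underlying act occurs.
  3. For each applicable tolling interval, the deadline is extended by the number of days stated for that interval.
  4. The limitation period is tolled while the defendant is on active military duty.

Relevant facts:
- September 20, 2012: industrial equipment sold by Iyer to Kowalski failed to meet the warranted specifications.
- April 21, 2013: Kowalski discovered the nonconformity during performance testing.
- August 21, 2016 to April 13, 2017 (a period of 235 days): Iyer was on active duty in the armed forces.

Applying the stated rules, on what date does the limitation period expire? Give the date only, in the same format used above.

Accrual is tied to discovery, so the period began on April 21, 2013 rather than on September 20, 2012 when the act occurred.
The untolled deadline — 5 years after April 21, 2013 — is April 21, 2018.
The defendant's active military service from August 21, 2016 to April 13, 2017 tolled the period for 235 days, extending the deadline to December 12, 2018.

December 12, 2018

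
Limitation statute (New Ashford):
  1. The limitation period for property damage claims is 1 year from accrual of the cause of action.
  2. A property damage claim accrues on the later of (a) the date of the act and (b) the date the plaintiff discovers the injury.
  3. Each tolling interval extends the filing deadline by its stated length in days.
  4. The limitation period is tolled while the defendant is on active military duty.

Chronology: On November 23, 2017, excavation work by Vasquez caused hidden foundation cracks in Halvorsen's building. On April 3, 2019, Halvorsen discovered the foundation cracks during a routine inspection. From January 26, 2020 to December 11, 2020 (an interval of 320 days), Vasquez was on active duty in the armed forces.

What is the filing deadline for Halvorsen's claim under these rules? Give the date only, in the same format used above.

Taking the later of the act (November 23, 2017) and discovery (April 3, 2019), the claim accrued on April 3, 2019.
1 year from April 3, 2019 is April 3, 2020.
Because the defendant's active military service ran from January 26, 2020 to December 11, 2020, the deadline is extended by 320 days to February 17, 2021.

February 17, 2021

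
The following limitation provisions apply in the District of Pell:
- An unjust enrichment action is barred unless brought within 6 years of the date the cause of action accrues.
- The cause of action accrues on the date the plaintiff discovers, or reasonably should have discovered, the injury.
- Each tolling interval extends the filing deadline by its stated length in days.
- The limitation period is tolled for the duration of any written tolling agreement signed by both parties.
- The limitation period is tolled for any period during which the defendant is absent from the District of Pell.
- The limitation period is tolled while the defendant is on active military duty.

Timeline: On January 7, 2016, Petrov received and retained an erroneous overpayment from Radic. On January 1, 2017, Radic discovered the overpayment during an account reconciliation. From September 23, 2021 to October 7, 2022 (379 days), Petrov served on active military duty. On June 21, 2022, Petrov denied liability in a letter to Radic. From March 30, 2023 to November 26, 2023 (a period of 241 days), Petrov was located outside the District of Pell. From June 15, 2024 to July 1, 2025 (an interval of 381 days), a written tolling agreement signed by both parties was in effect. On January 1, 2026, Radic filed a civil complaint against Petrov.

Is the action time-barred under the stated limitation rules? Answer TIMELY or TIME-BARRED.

Under the discovery rule, the claim accrued on January 1, 2017, when Radic discovered the injury — not on the January 7, 2016 date of the underlying act.
The untolled deadline — 6 years after January 1, 2017 — is January 1, 2023.
The defendant's active military service from September 23, 2021 to October 7, 2022 tolled the period for 379 days, extending the deadline to January 15, 2024.
The defendant's absence from the jurisdiction from March 30, 2023 to November 26, 2023 tolled the period for 241 days, extending the deadline to September 12, 2024.
The written tolling agreement from June 15, 2024 to July 1, 2025 tolled the period for 381 days, extending the deadline to September 28, 2025.
Nothing else in the chronology tolls or restarts the period.
Filing on January 1, 2026 missed the September 28, 2025 deadline — the action is time-barred.

TIME-BARRED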